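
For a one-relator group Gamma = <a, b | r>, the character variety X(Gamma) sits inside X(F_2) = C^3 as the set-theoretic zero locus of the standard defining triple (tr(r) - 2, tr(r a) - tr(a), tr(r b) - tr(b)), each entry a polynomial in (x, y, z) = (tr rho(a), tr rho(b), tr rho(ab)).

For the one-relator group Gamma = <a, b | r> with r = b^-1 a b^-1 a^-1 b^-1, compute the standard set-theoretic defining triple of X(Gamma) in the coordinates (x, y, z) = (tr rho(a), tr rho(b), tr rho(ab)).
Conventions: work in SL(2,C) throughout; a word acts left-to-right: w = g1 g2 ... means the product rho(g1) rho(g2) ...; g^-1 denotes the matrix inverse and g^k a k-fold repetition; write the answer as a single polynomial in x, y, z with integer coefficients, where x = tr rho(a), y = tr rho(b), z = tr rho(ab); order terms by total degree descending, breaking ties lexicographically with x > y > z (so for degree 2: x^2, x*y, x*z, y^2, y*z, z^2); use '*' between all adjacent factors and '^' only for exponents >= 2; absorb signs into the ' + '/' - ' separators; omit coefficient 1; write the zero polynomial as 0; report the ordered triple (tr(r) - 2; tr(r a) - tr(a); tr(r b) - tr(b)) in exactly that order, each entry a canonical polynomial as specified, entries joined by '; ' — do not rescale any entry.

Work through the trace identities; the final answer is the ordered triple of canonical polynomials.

trace(b^-1) = trace(b) = y
trace(a b a) = trace(a) * trace(b a) - trace(b) = x*z - y
trace(a b a b) = trace(b a) * trace(b a) - trace(1) = z^2 - 2
trace(b a b^-1 a) = trace(a b a) * trace(b) - trace(a b a b) = x*y*z - y^2 - z^2 + 2
trace(a b^-1 a^-1 b) = trace(b a b^-1) * trace(a) - trace(b a b^-1 a) = -x*y*z + x^2 + y^2 + z^2 - 2
trace(a b^-1 a^-1 b^-1) = trace(a b^-1 a^-1) * trace(b) - trace(a b^-1 a^-1 b) = x*y*z - x^2 - z^2 + 2
trace(b^-1 a b^-1 a^-1 b^-1) = trace(a b^-1 a^-1 b^-1) * trace(b) - trace(a b^-1 a^-1) = x*y^2*z - x^2*y - y*z^2 + y
trace(a^2) = trace(a) * trace(a) - trace(1)   [square of a] = x^2 - 2
trace(a^2 b^-1) = trace(a^2) * trace(b) - trace(a^2 b)   [inverse elimination on b] = x^2*y - x*z - y
trace(b^-1 a^2 b^-1) = trace(a^2 b^-1) * trace(b) - trace(a^2)   [inverse elimination on b] = x^2*y^2 - x*y*z - x^2 - y^2 + 2
trace(a^3) = trace(a) * trace(a^2) - trace(a)   [square of a] = x^3 - 3*x
trace(a^3 b) = trace(a) * trace(b a^2) - trace(b a)   [square of a] = x^2*z - x*y - z
trace(a^2 b^-1 a) = trace(a^3) * trace(b) - trace(a^3 b)   [inverse elimination on b] = x^3*y - x^2*z - 2*x*y + z
trace(b a b) = trace(b) * trace(a b) - trace(a)   [square of b] = y*z - x
trace(a b a^2 b) = trace(a) * trace(b a b a) - trace(b a b)   [square of a] = x*z^2 - y*z - x
trace(a^2 b^-1 a b) = trace(a b a^2) * trace(b) - trace(a b a^2 b)   [inverse elimination on b] = x^2*y*z - x*y^2 - x*z^2 + x
trace(b^-1 a^2 b^-1 a) = trace(a^2 b^-1 a) * trace(b) - trace(a^2 b^-1 a b)   [inverse elimination on b] = x^3*y^2 - 2*x^2*y*z - x*y^2 + x*z^2 + y*z - x
trace(a b^-1 a^-1 b^-1 a) = trace(b^-1 a^2 b^-1) * trace(a) - trace(b^-1 a^2 b^-1 a)   [inverse elimination on a] = x^2*y*z - x^3 - x*z^2 - y*z + 3*x
trace(a b a b a b) = trace(b a) * trace(b a b a) - trace(b^-1 a^-1)   [split at a repeated b] = z^3 - 3*z
trace(b a b a b^-1 a) = trace(a b a b a) * trace(b) - trace(a b a b a b)   [inverse elimination on b] = x*y*z^2 - y^2*z - z^3 - x*y + 3*z
trace(a b a b^-1 a^-1 b) = trace(b a b a b^-1) * trace(a) - trace(b a b a b^-1 a)   [inverse elimination on a] = -x*y*z^2 + x^2*z + y^2*z + z^3 - 3*z
trace(a b^-1 a^-1 b^-1 a b) = trace(a b a b^-1 a^-1) * trace(b) - trace(a b a b^-1 a^-1 b)   [inverse elimination on b] = x*y*z^2 - x^2*z - y^2*z - z^3 + x*y + 3*z
trace(b^-1 a b^-1 a^-1 b^-1 a) = trace(a b^-1 a^-1 b^-1 a) * trace(b) - trace(a b^-1 a^-1 b^-1 a b)   [inverse elimination on b] = x^2*y^2*z - x^3*y - 2*x*y*z^2 + x^2*z + z^3 + 2*x*y - 3*z
assemble the triple (trace(r) - 2; trace(r a) - x; trace(r b) - y)

x*y^2*z - x^2*y - y*z^2 + y - 2; x^2*y^2*z - x^3*y - 2*x*y*z^2 + x^2*z + z^3 + 2*x*y - x - 3*z; x*y*z - x^2 - z^2 - y + 2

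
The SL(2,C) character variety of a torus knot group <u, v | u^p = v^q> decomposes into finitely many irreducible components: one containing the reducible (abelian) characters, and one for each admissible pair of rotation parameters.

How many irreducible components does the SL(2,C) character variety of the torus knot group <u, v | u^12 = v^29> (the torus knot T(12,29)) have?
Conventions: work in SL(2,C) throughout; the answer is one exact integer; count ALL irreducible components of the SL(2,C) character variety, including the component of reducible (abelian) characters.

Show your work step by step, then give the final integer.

155

In the torus knot group T(12,29), u^12 = v^29 is central, so an irreducible representation sends it to +I or -I (Schur).
This locks tr(u) to 2*cos(pi*alpha/12), alpha in 1..11, and tr(v) to 2*cos(pi*beta/29), beta in 1..28, on each component of irreducible characters.
u^12 = (-1)^alpha I and v^29 = (-1)^beta I must agree, so alpha and beta have equal parity.
Enumerate parity-matched pairs: 6*14 odd-odd plus 5*14 even-even gives 154.
components with irreducible characters: 154; plus the single component of reducible (abelian) characters: total 155.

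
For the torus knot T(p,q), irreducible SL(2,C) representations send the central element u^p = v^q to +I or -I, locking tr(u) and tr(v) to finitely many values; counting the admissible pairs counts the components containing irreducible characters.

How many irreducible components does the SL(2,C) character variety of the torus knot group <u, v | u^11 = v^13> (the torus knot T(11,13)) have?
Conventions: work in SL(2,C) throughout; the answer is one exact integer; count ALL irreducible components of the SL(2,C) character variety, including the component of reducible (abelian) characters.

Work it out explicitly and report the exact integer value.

61

In the torus knot group T(11,13), u^11 = v^13 is central, so an irreducible representation sends it to +I or -I (Schur).
So on each irreducible component the traces are pinned: tr(u) = 2*cos(pi*alpha/11) with 1 <= alpha <= 10, tr(v) = 2*cos(pi*beta/13) with 1 <= beta <= 12.
Consistency of u^11 = (-1)^alpha I with v^13 = (-1)^beta I forces alpha = beta (mod 2).
count pairs: odd alpha (5 choices) x odd beta (6), plus even alpha (5) x even beta (6): 5*6 + 5*6 = 60.
That is 60 components of irreducible characters, and with the reducible (abelian) component the total is 61.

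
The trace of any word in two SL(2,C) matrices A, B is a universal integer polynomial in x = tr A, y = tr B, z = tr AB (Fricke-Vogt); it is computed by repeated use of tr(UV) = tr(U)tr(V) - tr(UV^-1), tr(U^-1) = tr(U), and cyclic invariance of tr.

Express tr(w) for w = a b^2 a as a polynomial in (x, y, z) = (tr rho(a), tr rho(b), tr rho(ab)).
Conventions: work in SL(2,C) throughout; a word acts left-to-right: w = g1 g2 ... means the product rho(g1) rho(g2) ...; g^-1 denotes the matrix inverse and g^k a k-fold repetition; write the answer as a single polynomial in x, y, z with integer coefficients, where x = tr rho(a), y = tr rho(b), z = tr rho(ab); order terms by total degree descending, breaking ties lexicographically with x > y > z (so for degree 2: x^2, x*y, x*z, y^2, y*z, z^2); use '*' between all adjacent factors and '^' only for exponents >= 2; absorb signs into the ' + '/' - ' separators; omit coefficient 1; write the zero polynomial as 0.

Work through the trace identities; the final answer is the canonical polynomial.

x*y*z - x^2 - y^2 + 2

trace(b^2 a) = trace(b)*trace(a b) - trace(a) = y*z - x
trace(b^2) = trace(b)*trace(b) - trace(1) = y^2 - 2
next, trace(a b^2 a) = trace(a)*trace(b^2 a) - trace(b^2) = x*y*z - x^2 - y^2 + 2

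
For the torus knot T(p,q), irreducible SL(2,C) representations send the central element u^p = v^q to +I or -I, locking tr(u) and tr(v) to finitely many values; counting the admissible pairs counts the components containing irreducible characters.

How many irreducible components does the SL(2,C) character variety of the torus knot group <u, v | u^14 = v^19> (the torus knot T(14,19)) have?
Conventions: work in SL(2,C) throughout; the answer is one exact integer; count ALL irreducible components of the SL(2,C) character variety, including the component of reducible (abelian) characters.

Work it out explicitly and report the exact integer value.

For T(14,19): irreducibility forces the central element u^14 = v^19 to one of +I, -I.
This locks tr(u) to 2*cos(pi*alpha/14), alpha in 1..13, and tr(v) to 2*cos(pi*beta/19), beta in 1..18, on each component of irreducible characters.
The two central values (-1)^alpha I and (-1)^beta I must be the same matrix, so alpha and beta share a parity.
Counting: 7 odd alphas x 9 odd betas + 6 even alphas x 9 even betas = 63 + 54 = 117.
That is 117 components of irreducible characters, and with the reducible (abelian) component the total is 118.

118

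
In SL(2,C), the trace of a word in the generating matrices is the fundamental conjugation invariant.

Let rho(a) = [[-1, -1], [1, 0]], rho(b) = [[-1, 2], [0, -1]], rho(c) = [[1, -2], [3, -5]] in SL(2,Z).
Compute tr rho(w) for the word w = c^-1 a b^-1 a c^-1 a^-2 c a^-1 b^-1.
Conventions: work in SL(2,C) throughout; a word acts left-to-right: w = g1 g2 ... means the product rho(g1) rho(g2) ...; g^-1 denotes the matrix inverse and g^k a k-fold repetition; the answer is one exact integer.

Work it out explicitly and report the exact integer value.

952

rho(c^-1) = [[-5, 2], [-3, 1]]
... * rho(a) = [[-1, -1], [1, 0]]  ->  [[7, 5], [4, 3]]
... * rho(b^-1) = [[-1, -2], [0, -1]]  ->  [[-7, -19], [-4, -11]]
... * rho(a) = [[-1, -1], [1, 0]]  ->  [[-12, 7], [-7, 4]]
... * rho(c^-1) = [[-5, 2], [-3, 1]]  ->  [[39, -17], [23, -10]]
... * rho(a^-1) = [[0, 1], [-1, -1]]  ->  [[17, 56], [10, 33]]
... * rho(a^-1) = [[0, 1], [-1, -1]]  ->  [[-56, -39], [-33, -23]]
... * rho(c) = [[1, -2], [3, -5]]  ->  [[-173, 307], [-102, 181]]
... * rho(a^-1) = [[0, 1], [-1, -1]]  ->  [[-307, -480], [-181, -283]]
... * rho(b^-1) = [[-1, -2], [0, -1]]  ->  [[307, 1094], [181, 645]]
tr = 307 + 645 = 952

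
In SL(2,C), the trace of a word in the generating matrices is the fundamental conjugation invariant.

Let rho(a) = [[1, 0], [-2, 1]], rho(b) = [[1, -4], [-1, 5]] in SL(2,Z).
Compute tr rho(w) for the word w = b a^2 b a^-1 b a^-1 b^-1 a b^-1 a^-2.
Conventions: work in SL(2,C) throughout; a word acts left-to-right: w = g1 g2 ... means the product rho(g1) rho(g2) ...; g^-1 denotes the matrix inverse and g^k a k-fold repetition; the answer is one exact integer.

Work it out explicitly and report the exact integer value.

rho(b) = [[1, -4], [-1, 5]]
... * rho(a) = [[1, 0], [-2, 1]]  ->  [[9, -4], [-11, 5]]
... * rho(a) = [[1, 0], [-2, 1]]  ->  [[17, -4], [-21, 5]]
... * rho(b) = [[1, -4], [-1, 5]]  ->  [[21, -88], [-26, 109]]
... * rho(a^-1) = [[1, 0], [2, 1]]  ->  [[-155, -88], [192, 109]]
... * rho(b) = [[1, -4], [-1, 5]]  ->  [[-67, 180], [83, -223]]
... * rho(a^-1) = [[1, 0], [2, 1]]  ->  [[293, 180], [-363, -223]]
... * rho(b^-1) = [[5, 4], [1, 1]]  ->  [[1645, 1352], [-2038, -1675]]
... * rho(a) = [[1, 0], [-2, 1]]  ->  [[-1059, 1352], [1312, -1675]]
... * rho(b^-1) = [[5, 4], [1, 1]]  ->  [[-3943, -2884], [4885, 3573]]
... * rho(a^-1) = [[1, 0], [2, 1]]  ->  [[-9711, -2884], [12031, 3573]]
... * rho(a^-1) = [[1, 0], [2, 1]]  ->  [[-15479, -2884], [19177, 3573]]
tr = -15479 + 3573 = -11906

-11906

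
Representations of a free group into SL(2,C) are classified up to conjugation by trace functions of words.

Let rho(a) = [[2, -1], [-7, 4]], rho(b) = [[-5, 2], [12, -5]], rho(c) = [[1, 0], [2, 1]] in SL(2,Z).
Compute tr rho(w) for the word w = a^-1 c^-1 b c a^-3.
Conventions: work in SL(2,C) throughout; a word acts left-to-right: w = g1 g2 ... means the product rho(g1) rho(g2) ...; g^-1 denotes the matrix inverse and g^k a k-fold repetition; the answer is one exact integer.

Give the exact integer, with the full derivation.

-466

rho(a^-1) = [[4, 1], [7, 2]]
... * rho(c^-1) = [[1, 0], [-2, 1]]  ->  [[2, 1], [3, 2]]
... * rho(b) = [[-5, 2], [12, -5]]  ->  [[2, -1], [9, -4]]
... * rho(c) = [[1, 0], [2, 1]]  ->  [[0, -1], [1, -4]]
... * rho(a^-1) = [[4, 1], [7, 2]]  ->  [[-7, -2], [-24, -7]]
... * rho(a^-1) = [[4, 1], [7, 2]]  ->  [[-42, -11], [-145, -38]]
... * rho(a^-1) = [[4, 1], [7, 2]]  ->  [[-245, -64], [-846, -221]]
tr = -245 + -221 = -466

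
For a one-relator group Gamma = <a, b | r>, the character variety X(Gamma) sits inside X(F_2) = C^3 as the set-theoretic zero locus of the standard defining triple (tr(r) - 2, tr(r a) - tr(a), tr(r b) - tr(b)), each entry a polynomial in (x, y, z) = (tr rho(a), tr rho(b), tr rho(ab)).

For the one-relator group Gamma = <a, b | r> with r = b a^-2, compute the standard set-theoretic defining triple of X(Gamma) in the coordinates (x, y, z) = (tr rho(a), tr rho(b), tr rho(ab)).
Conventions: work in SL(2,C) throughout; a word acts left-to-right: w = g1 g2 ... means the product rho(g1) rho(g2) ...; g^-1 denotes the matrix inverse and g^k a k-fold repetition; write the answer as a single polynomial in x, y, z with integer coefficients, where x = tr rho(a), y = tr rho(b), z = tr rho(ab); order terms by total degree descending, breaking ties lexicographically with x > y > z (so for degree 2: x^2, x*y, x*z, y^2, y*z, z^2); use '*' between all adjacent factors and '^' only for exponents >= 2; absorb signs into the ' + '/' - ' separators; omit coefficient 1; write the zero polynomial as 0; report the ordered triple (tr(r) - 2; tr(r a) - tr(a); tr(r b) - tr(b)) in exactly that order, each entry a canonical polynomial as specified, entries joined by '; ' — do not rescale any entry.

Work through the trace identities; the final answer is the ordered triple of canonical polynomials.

x^2*y - x*z - y - 2; x*y - x - z; x^2*y^2 - x*y*z - x^2 - y^2 - y + 2

trace(b a^-1) = trace(b) trace(a) - trace(b a)  (eliminate a^-1) = x*y - z
apply: trace(b a^-2) = trace(b a^-1) trace(a) - trace(b)  (eliminate a^-1) = x^2*y - x*z - y
apply: trace(b^2) = trace(b) trace(b) - trace(1)   [square of b] = y^2 - 2
trace(b^2 a) = trace(b) trace(a b) - trace(a)   [square of b] = y*z - x
use: trace(b^2 a^-1) = trace(b^2) trace(a) - trace(b^2 a)   [inverse elimination on a] = x*y^2 - y*z - x
trace(b a^-2 b) = trace(b^2 a^-1) trace(a) - trace(b^2)   [inverse elimination on a] = x^2*y^2 - x*y*z - x^2 - y^2 + 2
assemble the triple (trace(r) - 2; trace(r a) - x; trace(r b) - y)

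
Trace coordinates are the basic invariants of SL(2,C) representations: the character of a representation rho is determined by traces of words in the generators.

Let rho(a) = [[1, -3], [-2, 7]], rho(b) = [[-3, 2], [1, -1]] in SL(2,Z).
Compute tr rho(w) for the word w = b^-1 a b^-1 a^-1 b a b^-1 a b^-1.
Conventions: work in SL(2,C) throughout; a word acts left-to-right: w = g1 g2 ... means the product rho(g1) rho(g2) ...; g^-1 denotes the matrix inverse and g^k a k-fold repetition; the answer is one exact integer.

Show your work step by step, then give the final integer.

138844

rho(b^-1) = [[-1, -2], [-1, -3]]
... * rho(a) = [[1, -3], [-2, 7]]  ->  [[3, -11], [5, -18]]
... * rho(b^-1) = [[-1, -2], [-1, -3]]  ->  [[8, 27], [13, 44]]
... * rho(a^-1) = [[7, 3], [2, 1]]  ->  [[110, 51], [179, 83]]
... * rho(b) = [[-3, 2], [1, -1]]  ->  [[-279, 169], [-454, 275]]
... * rho(a) = [[1, -3], [-2, 7]]  ->  [[-617, 2020], [-1004, 3287]]
... * rho(b^-1) = [[-1, -2], [-1, -3]]  ->  [[-1403, -4826], [-2283, -7853]]
... * rho(a) = [[1, -3], [-2, 7]]  ->  [[8249, -29573], [13423, -48122]]
... * rho(b^-1) = [[-1, -2], [-1, -3]]  ->  [[21324, 72221], [34699, 117520]]
tr = 21324 + 117520 = 138844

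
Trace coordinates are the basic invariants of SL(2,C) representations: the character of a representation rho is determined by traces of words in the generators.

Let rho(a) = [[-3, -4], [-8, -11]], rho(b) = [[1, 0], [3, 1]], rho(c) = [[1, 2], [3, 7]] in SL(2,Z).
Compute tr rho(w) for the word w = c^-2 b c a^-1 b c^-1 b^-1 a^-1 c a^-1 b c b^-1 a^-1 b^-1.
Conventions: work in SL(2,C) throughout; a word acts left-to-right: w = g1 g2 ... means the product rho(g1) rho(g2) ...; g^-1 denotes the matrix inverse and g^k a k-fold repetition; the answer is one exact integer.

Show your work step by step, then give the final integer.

rho(c^-1) = [[7, -2], [-3, 1]]
... * rho(c^-1) = [[7, -2], [-3, 1]]  ->  [[55, -16], [-24, 7]]
... * rho(b) = [[1, 0], [3, 1]]  ->  [[7, -16], [-3, 7]]
... * rho(c) = [[1, 2], [3, 7]]  ->  [[-41, -98], [18, 43]]
... * rho(a^-1) = [[-11, 4], [8, -3]]  ->  [[-333, 130], [146, -57]]
... * rho(b) = [[1, 0], [3, 1]]  ->  [[57, 130], [-25, -57]]
... * rho(c^-1) = [[7, -2], [-3, 1]]  ->  [[9, 16], [-4, -7]]
... * rho(b^-1) = [[1, 0], [-3, 1]]  ->  [[-39, 16], [17, -7]]
... * rho(a^-1) = [[-11, 4], [8, -3]]  ->  [[557, -204], [-243, 89]]
... * rho(c) = [[1, 2], [3, 7]]  ->  [[-55, -314], [24, 137]]
... * rho(a^-1) = [[-11, 4], [8, -3]]  ->  [[-1907, 722], [832, -315]]
... * rho(b) = [[1, 0], [3, 1]]  ->  [[259, 722], [-113, -315]]
... * rho(c) = [[1, 2], [3, 7]]  ->  [[2425, 5572], [-1058, -2431]]
... * rho(b^-1) = [[1, 0], [-3, 1]]  ->  [[-14291, 5572], [6235, -2431]]
... * rho(a^-1) = [[-11, 4], [8, -3]]  ->  [[201777, -73880], [-88033, 32233]]
... * rho(b^-1) = [[1, 0], [-3, 1]]  ->  [[423417, -73880], [-184732, 32233]]
tr = 423417 + 32233 = 455650

455650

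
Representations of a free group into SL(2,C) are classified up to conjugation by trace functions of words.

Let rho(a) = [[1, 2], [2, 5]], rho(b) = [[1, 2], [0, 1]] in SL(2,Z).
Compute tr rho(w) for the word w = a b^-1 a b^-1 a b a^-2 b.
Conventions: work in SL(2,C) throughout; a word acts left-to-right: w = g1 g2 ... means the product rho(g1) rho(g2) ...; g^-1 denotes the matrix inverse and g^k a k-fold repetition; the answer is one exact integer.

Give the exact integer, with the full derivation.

-218

rho(a) = [[1, 2], [2, 5]]
... * rho(b^-1) = [[1, -2], [0, 1]]  ->  [[1, 0], [2, 1]]
... * rho(a) = [[1, 2], [2, 5]]  ->  [[1, 2], [4, 9]]
... * rho(b^-1) = [[1, -2], [0, 1]]  ->  [[1, 0], [4, 1]]
... * rho(a) = [[1, 2], [2, 5]]  ->  [[1, 2], [6, 13]]
... * rho(b) = [[1, 2], [0, 1]]  ->  [[1, 4], [6, 25]]
... * rho(a^-1) = [[5, -2], [-2, 1]]  ->  [[-3, 2], [-20, 13]]
... * rho(a^-1) = [[5, -2], [-2, 1]]  ->  [[-19, 8], [-126, 53]]
... * rho(b) = [[1, 2], [0, 1]]  ->  [[-19, -30], [-126, -199]]
tr = -19 + -199 = -218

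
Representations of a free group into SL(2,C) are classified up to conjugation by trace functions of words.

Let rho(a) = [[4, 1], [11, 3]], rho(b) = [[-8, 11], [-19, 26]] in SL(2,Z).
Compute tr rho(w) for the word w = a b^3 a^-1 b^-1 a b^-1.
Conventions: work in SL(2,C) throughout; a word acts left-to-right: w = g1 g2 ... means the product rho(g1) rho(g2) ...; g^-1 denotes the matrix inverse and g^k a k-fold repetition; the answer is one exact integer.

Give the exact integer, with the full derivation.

-25759102

rho(a) = [[4, 1], [11, 3]]
... * rho(b) = [[-8, 11], [-19, 26]]  ->  [[-51, 70], [-145, 199]]
... * rho(b) = [[-8, 11], [-19, 26]]  ->  [[-922, 1259], [-2621, 3579]]
... * rho(b) = [[-8, 11], [-19, 26]]  ->  [[-16545, 22592], [-47033, 64223]]
... * rho(a^-1) = [[3, -1], [-11, 4]]  ->  [[-298147, 106913], [-847552, 303925]]
... * rho(b^-1) = [[26, -11], [19, -8]]  ->  [[-5720475, 2424313], [-16261777, 6891672]]
... * rho(a) = [[4, 1], [11, 3]]  ->  [[3785543, 1552464], [10761284, 4413239]]
... * rho(b^-1) = [[26, -11], [19, -8]]  ->  [[127920934, -54060685], [363644925, -153680036]]
tr = 127920934 + -153680036 = -25759102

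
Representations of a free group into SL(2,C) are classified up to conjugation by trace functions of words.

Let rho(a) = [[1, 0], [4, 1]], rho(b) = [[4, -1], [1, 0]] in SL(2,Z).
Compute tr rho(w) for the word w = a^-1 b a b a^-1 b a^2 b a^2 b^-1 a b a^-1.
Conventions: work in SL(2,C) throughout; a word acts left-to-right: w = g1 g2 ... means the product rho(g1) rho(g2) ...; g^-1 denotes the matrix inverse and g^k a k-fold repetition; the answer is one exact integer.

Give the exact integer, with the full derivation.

-2462

rho(a^-1) = [[1, 0], [-4, 1]]
... * rho(b) = [[4, -1], [1, 0]]  ->  [[4, -1], [-15, 4]]
... * rho(a) = [[1, 0], [4, 1]]  ->  [[0, -1], [1, 4]]
... * rho(b) = [[4, -1], [1, 0]]  ->  [[-1, 0], [8, -1]]
... * rho(a^-1) = [[1, 0], [-4, 1]]  ->  [[-1, 0], [12, -1]]
... * rho(b) = [[4, -1], [1, 0]]  ->  [[-4, 1], [47, -12]]
... * rho(a) = [[1, 0], [4, 1]]  ->  [[0, 1], [-1, -12]]
... * rho(a) = [[1, 0], [4, 1]]  ->  [[4, 1], [-49, -12]]
... * rho(b) = [[4, -1], [1, 0]]  ->  [[17, -4], [-208, 49]]
... * rho(a) = [[1, 0], [4, 1]]  ->  [[1, -4], [-12, 49]]
... * rho(a) = [[1, 0], [4, 1]]  ->  [[-15, -4], [184, 49]]
... * rho(b^-1) = [[0, 1], [-1, 4]]  ->  [[4, -31], [-49, 380]]
... * rho(a) = [[1, 0], [4, 1]]  ->  [[-120, -31], [1471, 380]]
... * rho(b) = [[4, -1], [1, 0]]  ->  [[-511, 120], [6264, -1471]]
... * rho(a^-1) = [[1, 0], [-4, 1]]  ->  [[-991, 120], [12148, -1471]]
tr = -991 + -1471 = -2462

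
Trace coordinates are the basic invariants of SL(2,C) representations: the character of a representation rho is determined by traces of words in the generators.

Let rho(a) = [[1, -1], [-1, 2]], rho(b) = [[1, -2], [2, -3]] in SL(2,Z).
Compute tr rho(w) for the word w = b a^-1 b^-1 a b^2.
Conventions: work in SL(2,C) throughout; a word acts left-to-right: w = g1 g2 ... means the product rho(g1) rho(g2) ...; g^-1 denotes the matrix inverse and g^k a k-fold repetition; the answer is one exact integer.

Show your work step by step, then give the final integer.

14

rho(b) = [[1, -2], [2, -3]]
... * rho(a^-1) = [[2, 1], [1, 1]]  ->  [[0, -1], [1, -1]]
... * rho(b^-1) = [[-3, 2], [-2, 1]]  ->  [[2, -1], [-1, 1]]
... * rho(a) = [[1, -1], [-1, 2]]  ->  [[3, -4], [-2, 3]]
... * rho(b) = [[1, -2], [2, -3]]  ->  [[-5, 6], [4, -5]]
... * rho(b) = [[1, -2], [2, -3]]  ->  [[7, -8], [-6, 7]]
tr = 7 + 7 = 14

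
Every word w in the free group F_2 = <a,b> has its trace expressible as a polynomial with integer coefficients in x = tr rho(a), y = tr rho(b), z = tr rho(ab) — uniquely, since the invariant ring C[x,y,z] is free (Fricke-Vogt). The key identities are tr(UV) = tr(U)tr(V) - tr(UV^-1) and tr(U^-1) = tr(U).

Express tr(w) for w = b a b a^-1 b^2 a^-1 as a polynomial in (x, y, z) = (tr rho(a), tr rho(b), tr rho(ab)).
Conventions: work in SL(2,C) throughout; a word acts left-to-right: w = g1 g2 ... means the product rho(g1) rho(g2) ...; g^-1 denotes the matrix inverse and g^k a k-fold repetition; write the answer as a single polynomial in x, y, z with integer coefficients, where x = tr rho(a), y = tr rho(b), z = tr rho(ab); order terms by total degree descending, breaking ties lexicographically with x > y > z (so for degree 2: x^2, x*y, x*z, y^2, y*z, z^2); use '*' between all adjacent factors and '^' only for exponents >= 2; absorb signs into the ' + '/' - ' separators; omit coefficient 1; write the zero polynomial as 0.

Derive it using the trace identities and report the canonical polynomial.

next, tr(b a b) = tr(b)*tr(a b) - tr(a) = y*z - x
tr(b a b^2) = tr(b)*tr(b a b) - tr(b a) = y^2*z - x*y - z
next, tr(b^3 a b) = tr(b)*tr(b a b^2) - tr(b a b) = y^3*z - x*y^2 - 2*y*z + x
tr(a b a b) = tr(a b)*tr(a b) - tr(1)   [split at repeated a] = z^2 - 2
next, tr(a b a) = tr(a)*tr(b a) - tr(b) = x*z - y
next, tr(b a b a b) = tr(b)*tr(a b a b) - tr(a b a) = y*z^2 - x*z - y
tr(b^3 a b a) = tr(b)*tr(b a b a b) - tr(b a b a) = y^2*z^2 - x*y*z - y^2 - z^2 + 2
next, tr(b a b a^-1 b^2) = tr(b^3 a b)*tr(a) - tr(b^3 a b a) = x*y^3*z - x^2*y^2 - y^2*z^2 - x*y*z + x^2 + y^2 + z^2 - 2
and tr(a b a b a b) = tr(a b a b)*tr(a b) - tr(b a)   [split at repeated a] = z^3 - 3*z
and tr(a b a b a) = tr(a)*tr(b a b a) - tr(b a b) = x*z^2 - y*z - x
and tr(b^2 a b a b a) = tr(b)*tr(a b a b a b) - tr(a b a b a) = y*z^3 - x*z^2 - 2*y*z + x
next, tr(b a b a^-1 b^2 a) = tr(b^2 a b a b)*tr(a) - tr(b^2 a b a b a) = x*y^2*z^2 - x^2*y*z - y*z^3 - x*y^2 + 2*y*z + x
and tr(b a b a^-1 b^2 a^-1) = tr(b a b a^-1 b^2)*tr(a) - tr(b a b a^-1 b^2 a) = x^2*y^3*z - x^3*y^2 - 2*x*y^2*z^2 + y*z^3 + x^3 + 2*x*y^2 + x*z^2 - 2*y*z - 3*x

x^2*y^3*z - x^3*y^2 - 2*x*y^2*z^2 + y*z^3 + x^3 + 2*x*y^2 + x*z^2 - 2*y*z - 3*x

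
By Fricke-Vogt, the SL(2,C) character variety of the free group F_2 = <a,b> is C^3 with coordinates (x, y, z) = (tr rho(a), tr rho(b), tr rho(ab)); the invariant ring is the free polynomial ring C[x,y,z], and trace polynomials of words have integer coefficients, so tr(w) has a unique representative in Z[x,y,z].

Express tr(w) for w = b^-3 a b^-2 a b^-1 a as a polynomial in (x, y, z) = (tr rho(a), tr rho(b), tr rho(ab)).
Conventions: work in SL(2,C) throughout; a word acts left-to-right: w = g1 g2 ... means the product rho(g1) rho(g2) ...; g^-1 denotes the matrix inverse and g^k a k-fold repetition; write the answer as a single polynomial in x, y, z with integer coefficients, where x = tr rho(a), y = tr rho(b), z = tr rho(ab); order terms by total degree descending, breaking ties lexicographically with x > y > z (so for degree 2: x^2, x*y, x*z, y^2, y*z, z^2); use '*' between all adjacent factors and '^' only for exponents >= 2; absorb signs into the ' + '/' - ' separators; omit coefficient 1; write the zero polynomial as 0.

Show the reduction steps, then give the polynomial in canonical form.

x^3*y^6 - 3*x^2*y^5*z - 3*x^3*y^4 + 3*x*y^4*z^2 + 7*x^2*y^3*z - y^3*z^3 + 2*x^3*y^2 - x*y^4 - 5*x*y^2*z^2 - 3*x^2*y*z + y^3*z + y*z^3 + 2*x*y^2 + x*z^2 - y*z - x

so trace(a^2) = trace(a)*trace(a) - trace(1)  (reduce the a square) = x^2 - 2
so trace(a^3) = trace(a)*trace(a^2) - trace(a)  (reduce the a square) = x^3 - 3*x
trace(b a^2) = trace(a)*trace(b a) - trace(b)  (reduce the a square) = x*z - y
trace(a^3 b) = trace(a)*trace(b a^2) - trace(b a)  (reduce the a square) = x^2*z - x*y - z
reduce: trace(a^3 b^-1) = trace(a^3)*trace(b) - trace(a^3 b)  (eliminate b^-1) = x^3*y - x^2*z - 2*x*y + z
trace(a^2 b^-2 a) = trace(a^3 b^-1)*trace(b) - trace(a^3)  (eliminate b^-1) = x^3*y^2 - x^2*y*z - x^3 - 2*x*y^2 + y*z + 3*x
trace(b a b a) = trace(b a)*trace(b a) - trace(1)  (split on b) = z^2 - 2
reduce: trace(b a b) = trace(b)*trace(a b) - trace(a)  (reduce the b square) = y*z - x
so trace(a b a^2 b) = trace(a)*trace(b a b a) - trace(b a b)  (reduce the a square) = x*z^2 - y*z - x
trace(a b a^2 b^-1) = trace(a b a^2)*trace(b) - trace(a b a^2 b)  (eliminate b^-1) = x^2*y*z - x*y^2 - x*z^2 + x
reduce: trace(a^2 b^-2 a b) = trace(a b a^2 b^-1)*trace(b) - trace(a b a^2)  (eliminate b^-1) = x^2*y^2*z - x*y^3 - x*y*z^2 - x^2*z + 2*x*y + z
so trace(a b^-1 a^2 b^-2) = trace(a^2 b^-2 a)*trace(b) - trace(a^2 b^-2 a b)  (eliminate b^-1) = x^3*y^3 - 2*x^2*y^2*z - x^3*y - x*y^3 + x*y*z^2 + x^2*z + y^2*z + x*y - z
reduce: trace(a b^-1 a^2 b^-1) = trace(a^2 b^-1 a)*trace(b) - trace(a^2 b^-1 a b)  (eliminate b^-1) = x^3*y^2 - 2*x^2*y*z - x*y^2 + x*z^2 + y*z - x
reduce: trace(a b^-3 a b^-1 a) = trace(a b^-1 a^2 b^-2)*trace(b) - trace(a b^-1 a^2 b^-1)  (eliminate b^-1) = x^3*y^4 - 2*x^2*y^3*z - 2*x^3*y^2 - x*y^4 + x*y^2*z^2 + 3*x^2*y*z + y^3*z + 2*x*y^2 - x*z^2 - 2*y*z + x
trace(a b a b a b) = trace(b a)*trace(b a b a) - trace(b^-1 a^-1)  (split on b) = z^3 - 3*z
so trace(a b^-1 a b a b) = trace(a b a b a)*trace(b) - trace(a b a b a b)  (eliminate b^-1) = x*y*z^2 - y^2*z - z^3 - x*y + 3*z
reduce: trace(b^-1 a b^-1 a b a) = trace(a b^-1 a b a)*trace(b) - trace(a b^-1 a b a b)  (eliminate b^-1) = x^2*y^2*z - x*y^3 - 2*x*y*z^2 + y^2*z + z^3 + 2*x*y - 3*z
trace(b^-2 a b^-1 a b a) = trace(b^-1 a b^-1 a b a)*trace(b) - trace(b^-1 a b^-1 a b a b)  (eliminate b^-1) = x^2*y^3*z - x*y^4 - 2*x*y^2*z^2 - x^2*y*z + y^3*z + y*z^3 + 3*x*y^2 + x*z^2 - 3*y*z - x
trace(a b^-3 a b^-1 a b) = trace(b^-2 a b^-1 a b a)*trace(b) - trace(b^-2 a b^-1 a b a b)  (eliminate b^-1) = x^2*y^4*z - x*y^5 - 2*x*y^3*z^2 - 2*x^2*y^2*z + y^4*z + y^2*z^3 + 4*x*y^3 + 3*x*y*z^2 - 4*y^2*z - z^3 - 3*x*y + 3*z
trace(b^-1 a b^-1 a b^-3 a) = trace(a b^-3 a b^-1 a)*trace(b) - trace(a b^-3 a b^-1 a b)  (eliminate b^-1) = x^3*y^5 - 3*x^2*y^4*z - 2*x^3*y^3 + 3*x*y^3*z^2 + 5*x^2*y^2*z - y^2*z^3 - 2*x*y^3 - 4*x*y*z^2 + 2*y^2*z + z^3 + 4*x*y - 3*z
trace(b^-2 a^2 b^-1 a) = trace(a^2 b^-1 a b^-1)*trace(b) - trace(a^2 b^-1 a)  (eliminate b^-1) = x^3*y^3 - 2*x^2*y^2*z - x^3*y - x*y^3 + x*y*z^2 + x^2*z + y^2*z + x*y - z
trace(a b^-1 a b^-3 a) = trace(b^-2 a^2 b^-1 a)*trace(b) - trace(b^-2 a^2 b^-1 a b)  (eliminate b^-1) = x^3*y^4 - 2*x^2*y^3*z - 2*x^3*y^2 - x*y^4 + x*y^2*z^2 + 3*x^2*y*z + y^3*z + 2*x*y^2 - x*z^2 - 2*y*z + x
trace(b^-3 a b^-2 a b^-1 a) = trace(b^-1 a b^-1 a b^-3 a)*trace(b) - trace(b^-1 a b^-1 a b^-3 a b)  (eliminate b^-1) = x^3*y^6 - 3*x^2*y^5*z - 3*x^3*y^4 + 3*x*y^4*z^2 + 7*x^2*y^3*z - y^3*z^3 + 2*x^3*y^2 - x*y^4 - 5*x*y^2*z^2 - 3*x^2*y*z + y^3*z + y*z^3 + 2*x*y^2 + x*z^2 - y*z - x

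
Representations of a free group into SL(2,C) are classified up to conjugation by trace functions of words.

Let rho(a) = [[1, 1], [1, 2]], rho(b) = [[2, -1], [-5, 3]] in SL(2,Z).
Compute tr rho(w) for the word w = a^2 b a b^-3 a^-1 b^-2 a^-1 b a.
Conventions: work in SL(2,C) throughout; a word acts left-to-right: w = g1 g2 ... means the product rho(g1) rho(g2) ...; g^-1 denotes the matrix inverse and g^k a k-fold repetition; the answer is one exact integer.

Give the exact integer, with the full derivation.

1293

rho(a) = [[1, 1], [1, 2]]
... * rho(a) = [[1, 1], [1, 2]]  ->  [[2, 3], [3, 5]]
... * rho(b) = [[2, -1], [-5, 3]]  ->  [[-11, 7], [-19, 12]]
... * rho(a) = [[1, 1], [1, 2]]  ->  [[-4, 3], [-7, 5]]
... * rho(b^-1) = [[3, 1], [5, 2]]  ->  [[3, 2], [4, 3]]
... * rho(b^-1) = [[3, 1], [5, 2]]  ->  [[19, 7], [27, 10]]
... * rho(b^-1) = [[3, 1], [5, 2]]  ->  [[92, 33], [131, 47]]
... * rho(a^-1) = [[2, -1], [-1, 1]]  ->  [[151, -59], [215, -84]]
... * rho(b^-1) = [[3, 1], [5, 2]]  ->  [[158, 33], [225, 47]]
... * rho(b^-1) = [[3, 1], [5, 2]]  ->  [[639, 224], [910, 319]]
... * rho(a^-1) = [[2, -1], [-1, 1]]  ->  [[1054, -415], [1501, -591]]
... * rho(b) = [[2, -1], [-5, 3]]  ->  [[4183, -2299], [5957, -3274]]
... * rho(a) = [[1, 1], [1, 2]]  ->  [[1884, -415], [2683, -591]]
tr = 1884 + -591 = 1293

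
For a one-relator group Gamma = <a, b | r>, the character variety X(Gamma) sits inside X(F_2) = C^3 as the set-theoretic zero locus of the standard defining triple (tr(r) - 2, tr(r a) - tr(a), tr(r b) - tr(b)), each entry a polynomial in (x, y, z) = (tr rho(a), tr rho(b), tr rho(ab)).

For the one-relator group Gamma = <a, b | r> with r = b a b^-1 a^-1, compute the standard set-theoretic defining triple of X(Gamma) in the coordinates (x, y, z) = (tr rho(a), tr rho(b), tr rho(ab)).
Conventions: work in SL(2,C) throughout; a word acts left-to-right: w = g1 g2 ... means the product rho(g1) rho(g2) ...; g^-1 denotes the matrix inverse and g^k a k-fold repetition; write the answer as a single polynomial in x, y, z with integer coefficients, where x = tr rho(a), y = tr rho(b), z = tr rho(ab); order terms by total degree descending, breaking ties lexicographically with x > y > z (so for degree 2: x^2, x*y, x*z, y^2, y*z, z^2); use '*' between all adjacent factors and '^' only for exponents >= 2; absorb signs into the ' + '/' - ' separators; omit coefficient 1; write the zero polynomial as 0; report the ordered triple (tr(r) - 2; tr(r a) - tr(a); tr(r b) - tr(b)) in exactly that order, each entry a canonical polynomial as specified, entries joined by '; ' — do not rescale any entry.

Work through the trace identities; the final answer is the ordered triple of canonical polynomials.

-x*y*z + x^2 + y^2 + z^2 - 4; 0; -x*y^2*z + x^2*y + y^3 + y*z^2 - 4*y

tr(b a b) = tr(b) tr(a b) - tr(a)  (reduce the b square) = y*z - x
next, tr(b a b a) = tr(b a) tr(b a) - tr(1)  (split on b) = z^2 - 2
next, tr(a^-1 b a b) = tr(b a b) tr(a) - tr(b a b a)  (eliminate a^-1) = x*y*z - x^2 - z^2 + 2
next, tr(b a b^-1 a^-1) = tr(a^-1 b a) tr(b) - tr(a^-1 b a b)  (eliminate b^-1) = -x*y*z + x^2 + y^2 + z^2 - 2
and tr(a^2 b) = tr(a) tr(b a) - tr(b)  (reduce the a square) = x*z - y
next, tr(a^2) = tr(a) tr(a) - tr(1)  (reduce the a square) = x^2 - 2
next, tr(a b^2 a) = tr(b) tr(a^2 b) - tr(a^2)  (reduce the b square) = x*y*z - x^2 - y^2 + 2
and tr(a b^2 a b) = tr(b) tr(a b a b) - tr(a b a)  (reduce the b square) = y*z^2 - x*z - y
tr(b^2 a b^-1 a) = tr(a b^2 a) tr(b) - tr(a b^2 a b)  (eliminate b^-1) = x*y^2*z - x^2*y - y^3 - y*z^2 + x*z + 3*y
and tr(b a b^-1 a^-1 b) = tr(b^2 a b^-1) tr(a) - tr(b^2 a b^-1 a)  (eliminate a^-1) = -x*y^2*z + x^2*y + y^3 + y*z^2 - 3*y
assemble the triple (tr(r) - 2; tr(r a) - x; tr(r b) - y)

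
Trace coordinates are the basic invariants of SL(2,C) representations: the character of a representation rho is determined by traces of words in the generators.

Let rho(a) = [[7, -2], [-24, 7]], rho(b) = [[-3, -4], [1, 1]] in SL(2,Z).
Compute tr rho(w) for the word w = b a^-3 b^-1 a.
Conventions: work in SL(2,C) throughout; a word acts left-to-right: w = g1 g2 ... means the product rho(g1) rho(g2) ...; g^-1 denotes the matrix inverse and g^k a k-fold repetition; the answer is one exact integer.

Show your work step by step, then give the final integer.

rho(b) = [[-3, -4], [1, 1]]
... * rho(a^-1) = [[7, 2], [24, 7]]  ->  [[-117, -34], [31, 9]]
... * rho(a^-1) = [[7, 2], [24, 7]]  ->  [[-1635, -472], [433, 125]]
... * rho(a^-1) = [[7, 2], [24, 7]]  ->  [[-22773, -6574], [6031, 1741]]
... * rho(b^-1) = [[1, 4], [-1, -3]]  ->  [[-16199, -71370], [4290, 18901]]
... * rho(a) = [[7, -2], [-24, 7]]  ->  [[1599487, -467192], [-423594, 123727]]
tr = 1599487 + 123727 = 1723214

1723214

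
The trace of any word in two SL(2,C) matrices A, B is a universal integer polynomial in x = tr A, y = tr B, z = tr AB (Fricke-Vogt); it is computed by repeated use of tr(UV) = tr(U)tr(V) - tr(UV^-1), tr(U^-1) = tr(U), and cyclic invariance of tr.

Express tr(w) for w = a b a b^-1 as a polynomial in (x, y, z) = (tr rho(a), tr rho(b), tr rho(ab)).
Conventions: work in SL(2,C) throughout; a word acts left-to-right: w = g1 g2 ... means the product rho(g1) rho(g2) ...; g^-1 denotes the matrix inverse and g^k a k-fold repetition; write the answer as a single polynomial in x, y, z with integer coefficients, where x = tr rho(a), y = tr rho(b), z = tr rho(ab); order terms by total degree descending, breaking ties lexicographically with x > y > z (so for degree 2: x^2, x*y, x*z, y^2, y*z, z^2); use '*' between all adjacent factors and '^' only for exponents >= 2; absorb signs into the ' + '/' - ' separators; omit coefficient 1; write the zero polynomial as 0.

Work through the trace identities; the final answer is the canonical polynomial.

x*y*z - y^2 - z^2 + 2

trace(a b a) = trace(a) * trace(b a) - trace(b) = x*z - y
trace(a b a b) = trace(b a) * trace(b a) - trace(1) = z^2 - 2
trace(a b a b^-1) = trace(a b a) * trace(b) - trace(a b a b) = x*y*z - y^2 - z^2 + 2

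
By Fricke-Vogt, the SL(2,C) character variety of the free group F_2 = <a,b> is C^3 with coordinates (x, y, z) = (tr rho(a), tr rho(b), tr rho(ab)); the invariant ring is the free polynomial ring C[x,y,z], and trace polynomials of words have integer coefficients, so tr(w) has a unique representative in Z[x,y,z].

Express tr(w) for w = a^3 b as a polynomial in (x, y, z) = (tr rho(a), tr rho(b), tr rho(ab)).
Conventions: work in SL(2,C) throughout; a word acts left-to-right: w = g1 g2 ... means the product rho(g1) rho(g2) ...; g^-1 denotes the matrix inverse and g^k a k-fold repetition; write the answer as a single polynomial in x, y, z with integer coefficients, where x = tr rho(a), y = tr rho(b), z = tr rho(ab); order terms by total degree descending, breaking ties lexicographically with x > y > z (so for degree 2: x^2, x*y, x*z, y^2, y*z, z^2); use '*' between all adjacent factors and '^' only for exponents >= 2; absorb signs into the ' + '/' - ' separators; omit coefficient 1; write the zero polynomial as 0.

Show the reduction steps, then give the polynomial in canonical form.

next, trace(b a^2) = trace(a)*trace(b a) - trace(b) = x*z - y
next, trace(a^3 b) = trace(a)*trace(b a^2) - trace(b a) = x^2*z - x*y - z

x^2*z - x*y - z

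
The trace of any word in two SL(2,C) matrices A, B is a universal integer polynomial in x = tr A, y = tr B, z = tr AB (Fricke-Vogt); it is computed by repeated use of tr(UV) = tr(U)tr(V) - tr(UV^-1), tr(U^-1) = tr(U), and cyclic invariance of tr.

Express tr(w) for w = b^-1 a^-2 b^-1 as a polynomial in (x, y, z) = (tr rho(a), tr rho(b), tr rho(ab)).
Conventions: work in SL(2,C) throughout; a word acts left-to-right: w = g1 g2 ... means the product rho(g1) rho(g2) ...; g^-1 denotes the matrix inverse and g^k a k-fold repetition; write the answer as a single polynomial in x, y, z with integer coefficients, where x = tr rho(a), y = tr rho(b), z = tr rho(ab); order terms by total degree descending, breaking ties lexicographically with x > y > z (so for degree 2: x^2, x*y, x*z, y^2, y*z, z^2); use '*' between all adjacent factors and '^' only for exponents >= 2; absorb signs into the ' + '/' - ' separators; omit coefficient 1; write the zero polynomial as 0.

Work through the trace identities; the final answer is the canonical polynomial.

tr(a^-1) = tr(a) = x
tr(a^-1 b) = tr(b)*tr(a) - tr(b a) = x*y - z
tr(b^-1 a^-1) = tr(a^-1)*tr(b) - tr(a^-1 b) = z
tr(a^-2 b^-1) = tr(b^-1 a^-1)*tr(a) - tr(b^-1) = x*z - y
tr(a^-2) = tr(a^-1)*tr(a) - tr(1) = x^2 - 2
tr(b^-1 a^-2 b^-1) = tr(a^-2 b^-1)*tr(b) - tr(a^-2) = x*y*z - x^2 - y^2 + 2

x*y*z - x^2 - y^2 + 2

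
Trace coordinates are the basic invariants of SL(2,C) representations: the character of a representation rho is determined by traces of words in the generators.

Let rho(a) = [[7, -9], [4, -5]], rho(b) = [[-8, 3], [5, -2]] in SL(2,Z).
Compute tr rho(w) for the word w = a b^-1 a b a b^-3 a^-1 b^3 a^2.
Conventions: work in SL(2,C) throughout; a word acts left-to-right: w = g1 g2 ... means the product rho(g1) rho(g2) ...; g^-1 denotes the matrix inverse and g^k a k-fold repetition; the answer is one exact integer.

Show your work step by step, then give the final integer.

-666944699281

rho(a) = [[7, -9], [4, -5]]
... * rho(b^-1) = [[-2, -3], [-5, -8]]  ->  [[31, 51], [17, 28]]
... * rho(a) = [[7, -9], [4, -5]]  ->  [[421, -534], [231, -293]]
... * rho(b) = [[-8, 3], [5, -2]]  ->  [[-6038, 2331], [-3313, 1279]]
... * rho(a) = [[7, -9], [4, -5]]  ->  [[-32942, 42687], [-18075, 23422]]
... * rho(b^-1) = [[-2, -3], [-5, -8]]  ->  [[-147551, -242670], [-80960, -133151]]
... * rho(b^-1) = [[-2, -3], [-5, -8]]  ->  [[1508452, 2384013], [827675, 1308088]]
... * rho(b^-1) = [[-2, -3], [-5, -8]]  ->  [[-14936969, -23597460], [-8195790, -12947729]]
... * rho(a^-1) = [[-5, 9], [-4, 7]]  ->  [[169074685, -299614941], [92769866, -164396213]]
... * rho(b) = [[-8, 3], [5, -2]]  ->  [[-2850672185, 1106453937], [-1564139993, 607102024]]
... * rho(b) = [[-8, 3], [5, -2]]  ->  [[28337647165, -10764924429], [15548630064, -5906624027]]
... * rho(b) = [[-8, 3], [5, -2]]  ->  [[-280525799465, 106542790353], [-153922160647, 58459138246]]
... * rho(a) = [[7, -9], [4, -5]]  ->  [[-1537509434843, 1992018243420], [-843618571545, 1093003754593]]
... * rho(a) = [[7, -9], [4, -5]]  ->  [[-2794493070221, 3877493696487], [-1533314982443, 2127548370940]]
tr = -2794493070221 + 2127548370940 = -666944699281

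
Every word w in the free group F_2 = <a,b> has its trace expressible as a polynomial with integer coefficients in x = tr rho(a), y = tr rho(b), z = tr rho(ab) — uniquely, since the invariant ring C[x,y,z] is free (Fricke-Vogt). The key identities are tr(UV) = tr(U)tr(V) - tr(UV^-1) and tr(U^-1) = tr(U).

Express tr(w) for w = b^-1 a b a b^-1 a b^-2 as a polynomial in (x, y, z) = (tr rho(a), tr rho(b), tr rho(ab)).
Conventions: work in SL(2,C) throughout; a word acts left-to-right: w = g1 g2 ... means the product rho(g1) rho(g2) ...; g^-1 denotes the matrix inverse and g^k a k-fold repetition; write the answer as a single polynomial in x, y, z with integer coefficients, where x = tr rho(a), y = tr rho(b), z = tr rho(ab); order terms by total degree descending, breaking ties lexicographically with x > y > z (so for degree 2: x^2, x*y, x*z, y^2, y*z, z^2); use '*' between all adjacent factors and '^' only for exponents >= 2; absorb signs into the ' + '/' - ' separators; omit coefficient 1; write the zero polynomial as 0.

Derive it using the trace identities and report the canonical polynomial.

x^2*y^4*z - x*y^5 - 2*x*y^3*z^2 - 2*x^2*y^2*z + y^4*z + y^2*z^3 + 4*x*y^3 + 3*x*y*z^2 - 4*y^2*z - z^3 - 3*x*y + 3*z

use: tr(a b a) = tr(a) tr(b a) - tr(b) = x*z - y
tr(a b a^2) = tr(a) tr(a b a) - tr(a b) = x^2*z - x*y - z
tr(b a b a) = tr(a b) tr(a b) - tr(1)   [split at repeated a] = z^2 - 2
use: tr(b a b) = tr(b) tr(a b) - tr(a) = y*z - x
apply: tr(a b a^2 b) = tr(a) tr(b a b a) - tr(b a b) = x*z^2 - y*z - x
use: tr(a b^-1 a b a) = tr(a b a^2) tr(b) - tr(a b a^2 b) = x^2*y*z - x*y^2 - x*z^2 + x
tr(a b a b a b) = tr(a b) tr(a b a b) - tr(a^-1 b^-1)   [split at repeated a] = z^3 - 3*z
apply: tr(a b^-1 a b a b) = tr(a b a b a) tr(b) - tr(a b a b a b) = x*y*z^2 - y^2*z - z^3 - x*y + 3*z
tr(a b a b^-1 a b^-1) = tr(a b^-1 a b a) tr(b) - tr(a b^-1 a b a b) = x^2*y^2*z - x*y^3 - 2*x*y*z^2 + y^2*z + z^3 + 2*x*y - 3*z
tr(a b a b^-1 a) = tr(a^2 b a) tr(b) - tr(a^2 b a b) = x^2*y*z - x*y^2 - x*z^2 + x
apply: tr(a b a b^-1 a b^-2) = tr(a b a b^-1 a b^-1) tr(b) - tr(a b a b^-1 a) = x^2*y^3*z - x*y^4 - 2*x*y^2*z^2 - x^2*y*z + y^3*z + y*z^3 + 3*x*y^2 + x*z^2 - 3*y*z - x
use: tr(b^-1 a b a b^-1 a b^-2) = tr(a b a b^-1 a b^-2) tr(b) - tr(a b a b^-1 a b^-1) = x^2*y^4*z - x*y^5 - 2*x*y^3*z^2 - 2*x^2*y^2*z + y^4*z + y^2*z^3 + 4*x*y^3 + 3*x*y*z^2 - 4*y^2*z - z^3 - 3*x*y + 3*z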